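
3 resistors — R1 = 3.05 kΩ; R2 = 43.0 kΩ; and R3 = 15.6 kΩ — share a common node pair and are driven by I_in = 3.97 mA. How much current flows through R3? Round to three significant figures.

I ≈ 0.613 mA

ΣG = 1/3.05 + 1/43.0 + 1/15.6 = 0.4152.
Current divider: I(R3) = I_in · G_k/ΣG = 3.97 × (0.06410/0.4152) = 3.97 × 0.1544 = 0.6129 mA.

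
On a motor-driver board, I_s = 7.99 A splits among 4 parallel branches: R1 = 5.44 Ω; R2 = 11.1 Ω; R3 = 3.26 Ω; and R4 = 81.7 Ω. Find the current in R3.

ΣG = 1/5.44 + 1/11.1 + 1/3.26 + 1/81.7 = 0.5929.
By the current-divider rule, I = I_s · G_k/ΣG = 7.99 × 0.5174 = 4.134 A.

I ≈ 4.13 A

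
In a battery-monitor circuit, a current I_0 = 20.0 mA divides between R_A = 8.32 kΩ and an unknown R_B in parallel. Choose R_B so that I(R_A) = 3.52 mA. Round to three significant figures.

The fraction through R_A equals R_B/(R_A+R_B).
With f = 0.1760, R_B = R_A · f/(1−f) = 8.32 × 0.2136 = 1.777 kΩ.

R_B ≈ 1.78 kΩ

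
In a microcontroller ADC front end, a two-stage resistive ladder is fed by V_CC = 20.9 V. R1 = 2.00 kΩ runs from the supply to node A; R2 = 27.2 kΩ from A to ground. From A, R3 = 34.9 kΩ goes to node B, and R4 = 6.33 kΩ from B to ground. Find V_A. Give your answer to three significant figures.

V_A ≈ 18.6 V

The second stage (R3 + R4 = 41.23 kΩ) loads node A in parallel with R2.
Effective lower resistance at A: R2 ‖ 41.23 = 16.39 kΩ.
So V_A = 20.9 × 0.8912 = 18.63 V.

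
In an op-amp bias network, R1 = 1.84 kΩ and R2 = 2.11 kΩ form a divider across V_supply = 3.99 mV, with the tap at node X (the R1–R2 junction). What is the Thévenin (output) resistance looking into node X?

With V_supply suppressed (replaced by a short), R_th = R1 ‖ R2 = (1.840 × 2.11)/(1.840 + 2.11) = 0.9829 kΩ.

R_th ≈ 0.983 kΩ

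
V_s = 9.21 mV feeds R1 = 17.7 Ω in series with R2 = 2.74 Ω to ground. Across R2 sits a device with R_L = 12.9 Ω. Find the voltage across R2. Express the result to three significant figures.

V_out ≈ 1.04 mV

First combine the lower leg with the load: R2 ‖ R_L = 2.260 Ω.
Now apply the divider: V_out = 9.21 × 0.1132 = 1.043 mV.
(Unloaded it would be 1.23 mV; the load pulls it down.)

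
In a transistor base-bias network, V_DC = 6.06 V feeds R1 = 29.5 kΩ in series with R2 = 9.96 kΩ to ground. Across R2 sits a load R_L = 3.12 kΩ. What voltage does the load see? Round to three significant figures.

R2 ‖ R_L = (9.96 × 3.12)/(9.96 + 3.12) = 2.376 kΩ.
Then V_out = V_DC · R2'/(R1 + R2') = 6.06 × 2.376/31.88 = 0.4517 V.

V_out ≈ 0.452 V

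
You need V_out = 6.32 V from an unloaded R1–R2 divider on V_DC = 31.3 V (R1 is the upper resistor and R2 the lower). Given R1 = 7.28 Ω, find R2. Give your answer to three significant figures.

R2 ≈ 1.84 Ω

The divider ratio is R2/(R1+R2) = 6.32/31.3 = 0.2019.
So R2 = R1 · V_out/(V_DC − V_out) = 7.28 × 6.32/(31.3 − 6.32) = 7.28 × 0.2530 = 1.842 Ω.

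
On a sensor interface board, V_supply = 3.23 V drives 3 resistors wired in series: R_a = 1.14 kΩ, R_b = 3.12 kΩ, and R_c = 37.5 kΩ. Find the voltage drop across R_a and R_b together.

V ≈ 0.329 V

Series total: ΣR = 1.14 + 3.12 + 37.5 = 41.76 kΩ.
R_{R_a..R_b} = 1.14 + 3.12 = 4.260 kΩ.
Voltage divider: V = V_supply · (4.260 / 41.76) = 3.23 × 0.1020 = 0.3295 V.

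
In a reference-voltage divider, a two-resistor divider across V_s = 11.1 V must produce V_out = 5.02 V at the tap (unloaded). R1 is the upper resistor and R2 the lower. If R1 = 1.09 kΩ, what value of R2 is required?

R2 ≈ 0.900 kΩ

Required fraction k = V_out/V_s = 0.4523.
Rearranging, R2 = R1·k/(1−k) = 1.09 × 0.8257 = 0.9000 kΩ.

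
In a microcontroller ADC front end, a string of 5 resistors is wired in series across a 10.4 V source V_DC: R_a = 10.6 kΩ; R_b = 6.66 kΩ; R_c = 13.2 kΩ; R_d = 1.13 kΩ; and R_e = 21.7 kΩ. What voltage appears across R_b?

V ≈ 1.30 V

Total series resistance ΣR = 10.6 + 6.66 + 13.2 + 1.13 + 21.7 = 53.29 kΩ.
V = V_DC · R/ΣR = 10.4 × 0.1250 = 1.300 V.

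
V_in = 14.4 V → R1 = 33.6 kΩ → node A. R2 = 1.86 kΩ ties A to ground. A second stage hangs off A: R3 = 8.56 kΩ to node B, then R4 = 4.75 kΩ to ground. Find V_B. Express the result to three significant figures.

Looking into the second stage from A: R3 + R4 = 13.31 kΩ appears in parallel with R2.
R2 ‖ (R3+R4) = 1.632 kΩ.
First divider: V_A = V_in · 1.632/(33.6 + 1.632) = 0.6670 V.
Stage 2 is unloaded, so V_B = V_A · R4/(R3+R4) = 0.6670 × 4.75/13.31 = 0.2380 V.

V_B ≈ 0.238 V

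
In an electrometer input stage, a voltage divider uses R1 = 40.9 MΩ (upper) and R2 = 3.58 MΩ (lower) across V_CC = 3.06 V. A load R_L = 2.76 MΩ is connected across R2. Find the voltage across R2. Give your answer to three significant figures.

V_out ≈ 0.112 V

R2 ‖ R_L = (3.58 × 2.76)/(3.58 + 2.76) = 1.558 MΩ.
Voltage divider with the loaded lower leg: V_out = 3.06 × 1.558/(40.9 + 1.558) = 3.06 × 0.03671 = 0.1123 V.
(Unloaded it would be 0.246 V; the load pulls it down.)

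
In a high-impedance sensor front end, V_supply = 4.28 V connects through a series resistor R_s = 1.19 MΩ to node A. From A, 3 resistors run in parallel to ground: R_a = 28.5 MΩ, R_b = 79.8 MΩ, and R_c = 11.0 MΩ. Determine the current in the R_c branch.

I ≈ 0.334 µA

Combine the parallel branches: R_p = (1/28.5 + 1/79.8 + 1/11.0)⁻¹ = 7.219 MΩ.
V_A by voltage divider: V_A = 4.28 × 7.219/(1.19 + 7.219) = 3.674 V.
Branch current I = V_A/R_c = 3.674/11.0 = 0.3340 µA.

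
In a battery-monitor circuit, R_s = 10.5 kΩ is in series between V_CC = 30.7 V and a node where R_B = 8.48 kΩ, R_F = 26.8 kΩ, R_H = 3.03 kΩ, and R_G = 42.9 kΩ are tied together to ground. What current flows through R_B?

Combine the parallel branches: R_p = (1/8.48 + 1/26.8 + 1/3.03 + 1/42.9)⁻¹ = 1.966 kΩ.
Node voltage V_A = V_CC · R_p/(R_s + R_p) = 30.7 × 0.1577 = 4.842 V.
I(R_B) = V_A / R_B = 4.842/8.48 = 0.5710 mA.

I ≈ 0.571 mA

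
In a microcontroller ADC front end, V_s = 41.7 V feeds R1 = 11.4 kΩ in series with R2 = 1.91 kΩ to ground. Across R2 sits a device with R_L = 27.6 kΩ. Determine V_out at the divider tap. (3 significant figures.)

The load sits in parallel with R2, giving an effective lower resistance R2' = R2·R_L/(R2+R_L) = 1.786 kΩ.
Voltage divider with the loaded lower leg: V_out = 41.7 × 1.786/(11.4 + 1.786) = 41.7 × 0.1355 = 5.649 V.

V_out ≈ 5.65 V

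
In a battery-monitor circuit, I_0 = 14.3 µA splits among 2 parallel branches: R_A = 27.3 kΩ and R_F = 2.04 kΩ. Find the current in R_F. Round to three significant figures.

I ≈ 13.3 µA

For two parallel branches, I_k = I_0 · (other R)/(sum of R).
I(R_F) = 14.3 × 27.3/(27.3 + 2.04) = 14.3 × 0.9305 = 13.31 µA.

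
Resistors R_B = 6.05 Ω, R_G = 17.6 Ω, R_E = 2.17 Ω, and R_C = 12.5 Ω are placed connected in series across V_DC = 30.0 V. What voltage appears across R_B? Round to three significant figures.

V ≈ 4.74 V

Series total: ΣR = 6.05 + 17.6 + 2.17 + 12.5 = 38.32 Ω.
Voltage divider: V = V_DC · (6.050 / 38.32) = 30.0 × 0.1579 = 4.736 V.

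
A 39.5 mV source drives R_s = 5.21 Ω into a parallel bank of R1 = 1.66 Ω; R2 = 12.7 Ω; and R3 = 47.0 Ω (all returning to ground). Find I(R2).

I ≈ 0.667 mA

Combine the parallel branches: R_p = (1/1.66 + 1/12.7 + 1/47.0)⁻¹ = 1.424 Ω.
V_A = 39.5 × 1.424/6.634 = 8.477 mV.
Branch current I = V_A/R2 = 8.477/12.7 = 0.6675 mA.
(Check via current divider: I_total = 5.955 mA; share G_k/ΣG = 0.1121 → same result.)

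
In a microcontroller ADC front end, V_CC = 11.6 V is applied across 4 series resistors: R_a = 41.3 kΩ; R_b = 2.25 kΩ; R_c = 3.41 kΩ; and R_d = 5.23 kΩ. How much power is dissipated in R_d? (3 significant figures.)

P ≈ 0.258 mW

Series current I = V_CC/ΣR = 11.6/52.19 = 0.2223 mA.
P = I²R = 0.04940 × 5.23 = 0.2584 mW.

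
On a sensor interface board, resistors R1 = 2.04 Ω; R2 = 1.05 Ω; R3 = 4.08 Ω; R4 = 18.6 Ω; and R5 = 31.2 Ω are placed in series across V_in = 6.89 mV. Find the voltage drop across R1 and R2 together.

V ≈ 0.374 mV

Total series resistance ΣR = 2.04 + 1.05 + 4.08 + 18.6 + 31.2 = 56.97 Ω.
R_{R1..R2} = 2.04 + 1.05 = 3.090 Ω.
By the voltage-divider rule, V = 6.89 × 3.090/56.97 = 0.3737 mV.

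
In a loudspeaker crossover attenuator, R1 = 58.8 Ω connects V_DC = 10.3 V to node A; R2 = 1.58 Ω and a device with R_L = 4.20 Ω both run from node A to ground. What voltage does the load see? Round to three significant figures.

The load sits in parallel with R2, giving an effective lower resistance R2' = R2·R_L/(R2+R_L) = 1.148 Ω.
Voltage divider with the loaded lower leg: V_out = 10.3 × 1.148/(58.8 + 1.148) = 10.3 × 0.01915 = 0.1973 V.
(Unloaded it would be 0.270 V; the load pulls it down.)

V_out ≈ 0.197 V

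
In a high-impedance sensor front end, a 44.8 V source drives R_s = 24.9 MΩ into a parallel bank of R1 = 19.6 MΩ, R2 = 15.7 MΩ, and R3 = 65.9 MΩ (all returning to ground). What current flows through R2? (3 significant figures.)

Combine the parallel branches: R_p = (1/19.6 + 1/15.7 + 1/65.9)⁻¹ = 7.699 MΩ.
V_A = 44.8 × 7.699/32.60 = 10.58 V.
Branch current I = V_A/R2 = 10.58/15.7 = 0.6739 µA.

I ≈ 0.674 µA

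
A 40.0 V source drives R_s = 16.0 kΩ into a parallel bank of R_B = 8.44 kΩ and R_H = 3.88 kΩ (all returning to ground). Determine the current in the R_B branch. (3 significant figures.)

I ≈ 0.675 mA

Equivalent of the parallel group: R_p = 2.658 kΩ.
V_A by voltage divider: V_A = 40.0 × 2.658/(16.0 + 2.658) = 5.698 V.
Branch current I = V_A/R_B = 5.698/8.44 = 0.6752 mA.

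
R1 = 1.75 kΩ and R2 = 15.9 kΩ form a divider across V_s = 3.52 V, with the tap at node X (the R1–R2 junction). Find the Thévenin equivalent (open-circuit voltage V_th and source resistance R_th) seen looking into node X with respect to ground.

With X open, the divider is unloaded: V_th = 3.52 × 15.9/17.65 = 3.171 V.
Looking into X with the source shorted: R_th = R1·R2/(R1+R2) = 1.750 × 15.9/17.65 = 1.576 kΩ.

V_th ≈ 3.17 V, R_th ≈ 1.58 kΩ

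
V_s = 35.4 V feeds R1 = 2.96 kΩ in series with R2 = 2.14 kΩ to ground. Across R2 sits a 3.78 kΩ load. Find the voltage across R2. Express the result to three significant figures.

V_out ≈ 11.2 V

First combine the lower leg with the load: R2 ‖ R_L = 1.366 kΩ.
Voltage divider with the loaded lower leg: V_out = 35.4 × 1.366/(2.96 + 1.366) = 35.4 × 0.3158 = 11.18 V.
(Unloaded it would be 14.9 V; the load pulls it down.)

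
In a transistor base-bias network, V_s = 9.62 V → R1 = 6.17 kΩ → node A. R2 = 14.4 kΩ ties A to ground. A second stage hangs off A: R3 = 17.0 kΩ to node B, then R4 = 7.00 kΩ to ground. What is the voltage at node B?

V_B ≈ 1.66 V

Looking into the second stage from A: R3 + R4 = 24.00 kΩ appears in parallel with R2.
R2 ‖ (R3+R4) = 9.000 kΩ.
So V_A = 9.62 × 0.5933 = 5.707 V.
Then the unloaded second divider: V_B = V_A × R4/(R3+R4) = 5.707 × 0.2917 = 1.665 V.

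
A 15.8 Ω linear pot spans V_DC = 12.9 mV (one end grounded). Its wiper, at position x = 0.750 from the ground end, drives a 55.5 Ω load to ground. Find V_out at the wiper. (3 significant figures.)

Split the track: R_lower = x·R_p = 11.85 Ω, R_upper = (1−x)·R_p = 3.950 Ω.
R_L loads the lower segment: effective lower R = 9.765 Ω.
Loaded-divider output: V_out = 12.9 × 0.7120 = 9.185 mV.
(Unloaded: V_out = x·V_DC = 9.68 mV.)

V_out ≈ 9.18 mV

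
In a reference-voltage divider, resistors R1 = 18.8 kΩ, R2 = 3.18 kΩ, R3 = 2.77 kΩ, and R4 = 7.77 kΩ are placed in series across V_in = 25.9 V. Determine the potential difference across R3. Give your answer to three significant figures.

V ≈ 2.21 V

Series total: ΣR = 18.8 + 3.18 + 2.77 + 7.77 = 32.52 kΩ.
Voltage divider: V = V_in · (2.770 / 32.52) = 25.9 × 0.08518 = 2.206 V.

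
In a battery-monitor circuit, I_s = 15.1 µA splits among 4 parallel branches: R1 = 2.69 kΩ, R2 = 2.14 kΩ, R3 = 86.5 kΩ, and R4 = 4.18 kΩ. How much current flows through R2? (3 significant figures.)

Total conductance ΣG = 1/2.69 + 1/2.14 + 1/86.5 + 1/4.18 = 1.090 (units of 1/kΩ).
By the current-divider rule, I = I_s · G_k/ΣG = 15.1 × 0.4288 = 6.474 µA.

I ≈ 6.47 µA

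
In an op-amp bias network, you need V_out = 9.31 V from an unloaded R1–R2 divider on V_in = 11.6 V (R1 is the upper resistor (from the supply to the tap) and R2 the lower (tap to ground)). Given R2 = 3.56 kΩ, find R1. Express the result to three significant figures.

R1 ≈ 0.876 kΩ

The divider ratio is R2/(R1+R2) = 9.31/11.6 = 0.8026.
R1 = R2·(1/k − 1) = 3.56 × 0.2460 = 0.8757 kΩ.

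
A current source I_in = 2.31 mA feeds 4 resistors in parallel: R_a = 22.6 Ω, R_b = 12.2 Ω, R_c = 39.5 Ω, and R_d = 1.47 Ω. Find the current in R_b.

I ≈ 0.228 mA

Conductances: ΣG = 1/22.6 + 1/12.2 + 1/39.5 + 1/1.47 = 0.8318 (1/Ω).
By the current-divider rule, I = I_in · G_k/ΣG = 2.31 × 0.09854 = 0.2276 mA.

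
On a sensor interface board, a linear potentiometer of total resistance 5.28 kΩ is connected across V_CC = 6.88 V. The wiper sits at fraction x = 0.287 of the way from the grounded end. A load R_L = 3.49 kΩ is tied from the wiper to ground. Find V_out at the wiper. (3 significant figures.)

V_out ≈ 1.51 V

Split the track: R_lower = x·R_p = 1.515 kΩ, R_upper = (1−x)·R_p = 3.765 kΩ.
Lower segment in parallel with the load: 1.515 ‖ 3.49 = 1.057 kΩ.
Then V_out = V_CC · 1.057/(3.765 + 1.057) = 1.508 V.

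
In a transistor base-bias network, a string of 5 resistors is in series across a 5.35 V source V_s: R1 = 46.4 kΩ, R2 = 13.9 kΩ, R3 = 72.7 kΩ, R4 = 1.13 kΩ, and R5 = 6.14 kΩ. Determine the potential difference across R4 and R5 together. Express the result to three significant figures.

ΣR = 46.4 + 13.9 + 72.7 + 1.13 + 6.14 = 140.3 kΩ.
R_{R4..R5} = 1.13 + 6.14 = 7.270 kΩ.
Voltage divider: V = V_s · (7.270 / 140.3) = 5.35 × 0.05183 = 0.2773 V.

V ≈ 0.277 V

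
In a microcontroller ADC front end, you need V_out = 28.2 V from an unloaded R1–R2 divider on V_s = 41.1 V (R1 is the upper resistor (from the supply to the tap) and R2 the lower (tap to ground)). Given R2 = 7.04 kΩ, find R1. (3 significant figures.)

V_out/V_s = R2/(R1+R2) = 0.6861.
R1 = R2·(1/k − 1) = 7.04 × 0.4574 = 3.220 kΩ.

R1 ≈ 3.22 kΩ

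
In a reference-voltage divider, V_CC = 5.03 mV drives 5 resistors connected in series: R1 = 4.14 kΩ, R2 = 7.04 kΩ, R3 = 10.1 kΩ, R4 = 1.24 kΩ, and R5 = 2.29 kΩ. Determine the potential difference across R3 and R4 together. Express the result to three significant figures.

Total series resistance ΣR = 4.14 + 7.04 + 10.1 + 1.24 + 2.29 = 24.81 kΩ.
R_{R3..R4} = 10.1 + 1.24 = 11.34 kΩ.
Voltage divider: V = V_CC · (11.34 / 24.81) = 5.03 × 0.4571 = 2.299 mV.

V ≈ 2.30 mV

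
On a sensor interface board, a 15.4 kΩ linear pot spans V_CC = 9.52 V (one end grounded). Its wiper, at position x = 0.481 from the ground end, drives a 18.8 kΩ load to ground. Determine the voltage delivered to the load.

V_out ≈ 3.80 V

The pot divides into 7.993 kΩ above the wiper and 7.407 kΩ below.
(x·R_p) ‖ R_L = 5.314 kΩ.
Then V_out = V_CC · 5.314/(7.993 + 5.314) = 3.802 V.
(Unloaded: V_out = x·V_CC = 4.58 V.)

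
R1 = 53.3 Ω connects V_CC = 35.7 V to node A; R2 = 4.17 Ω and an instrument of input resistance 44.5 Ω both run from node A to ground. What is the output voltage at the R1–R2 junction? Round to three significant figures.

First combine the lower leg with the load: R2 ‖ R_L = 3.813 Ω.
Then V_out = V_CC · R2'/(R1 + R2') = 35.7 × 3.813/57.11 = 2.383 V.
(Unloaded it would be 2.59 V; the load pulls it down.)

V_out ≈ 2.38 V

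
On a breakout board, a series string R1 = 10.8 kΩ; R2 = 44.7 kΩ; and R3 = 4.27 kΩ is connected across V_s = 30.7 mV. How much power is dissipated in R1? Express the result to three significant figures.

The common current is I = 30.7/59.77 = 0.5136 µA.
V(R1) = I·R = 5.547 mV; P = V·I = 5.547 × 0.5136 = 2.849 nW.

P ≈ 2.85 nW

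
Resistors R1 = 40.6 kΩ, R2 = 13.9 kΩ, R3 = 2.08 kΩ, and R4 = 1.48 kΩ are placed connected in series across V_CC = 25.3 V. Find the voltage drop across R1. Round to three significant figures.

V ≈ 17.7 V

ΣR = 40.6 + 13.9 + 2.08 + 1.48 = 58.06 kΩ.
V = V_CC · R/ΣR = 25.3 × 0.6993 = 17.69 V.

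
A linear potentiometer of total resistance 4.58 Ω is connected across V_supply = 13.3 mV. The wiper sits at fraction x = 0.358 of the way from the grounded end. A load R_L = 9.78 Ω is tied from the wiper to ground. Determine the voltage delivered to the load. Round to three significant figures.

V_out ≈ 4.30 mV

Split the track: R_lower = x·R_p = 1.640 Ω, R_upper = (1−x)·R_p = 2.940 Ω.
R_L loads the lower segment: effective lower R = 1.404 Ω.
Loaded-divider output: V_out = 13.3 × 0.3232 = 4.299 mV.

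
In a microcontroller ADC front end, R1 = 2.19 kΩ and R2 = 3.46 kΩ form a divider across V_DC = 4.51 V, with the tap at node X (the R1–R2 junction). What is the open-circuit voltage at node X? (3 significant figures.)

V_th is the unloaded tap voltage: V_DC · R2/(R1+R2) = 4.51 × 0.6124 = 2.762 V.

V_th ≈ 2.76 V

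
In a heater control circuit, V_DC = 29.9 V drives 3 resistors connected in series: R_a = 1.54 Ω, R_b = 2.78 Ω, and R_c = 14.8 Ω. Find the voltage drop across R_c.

ΣR = 1.54 + 2.78 + 14.8 = 19.12 Ω.
By the voltage-divider rule, V = 29.9 × 14.80/19.12 = 23.14 V.

V ≈ 23.1 V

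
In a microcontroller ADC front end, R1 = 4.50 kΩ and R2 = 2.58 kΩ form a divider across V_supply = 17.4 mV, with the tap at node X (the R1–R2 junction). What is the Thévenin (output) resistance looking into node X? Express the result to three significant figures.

R_th ≈ 1.64 kΩ

With V_supply suppressed (replaced by a short), R_th = R1 ‖ R2 = (4.500 × 2.58)/(4.500 + 2.58) = 1.640 kΩ.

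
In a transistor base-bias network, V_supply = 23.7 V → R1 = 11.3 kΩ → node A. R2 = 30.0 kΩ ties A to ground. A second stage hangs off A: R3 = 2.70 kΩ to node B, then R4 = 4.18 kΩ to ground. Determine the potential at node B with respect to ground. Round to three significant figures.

V_B ≈ 4.77 V

Node A sees R2 in parallel with the series input of stage 2, R3 + R4 = 6.880 kΩ.
R2 ‖ (R3+R4) = 5.597 kΩ.
V_A = 23.7 × 5.597/(11.3 + 5.597) = 7.850 V.
V_B = V_A × 0.6076 = 4.769 V.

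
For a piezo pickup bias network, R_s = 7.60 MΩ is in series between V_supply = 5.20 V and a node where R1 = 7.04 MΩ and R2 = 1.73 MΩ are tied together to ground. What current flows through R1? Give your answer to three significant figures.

I ≈ 0.114 µA

Parallel bank: R_p = 1/(1/7.04 + 1/1.73) = 1.389 MΩ.
Node voltage V_A = V_supply · R_p/(R_s + R_p) = 5.20 × 0.1545 = 0.8034 V.
Branch current I = V_A/R1 = 0.8034/7.04 = 0.1141 µA.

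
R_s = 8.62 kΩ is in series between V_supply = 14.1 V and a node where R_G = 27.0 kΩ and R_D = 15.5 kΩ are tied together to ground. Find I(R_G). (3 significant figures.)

I ≈ 0.278 mA

Parallel bank: R_p = 1/(1/27.0 + 1/15.5) = 9.847 kΩ.
V_A by voltage divider: V_A = 14.1 × 9.847/(8.62 + 9.847) = 7.518 V.
I(R_G) = V_A / R_G = 7.518/27.0 = 0.2785 mA.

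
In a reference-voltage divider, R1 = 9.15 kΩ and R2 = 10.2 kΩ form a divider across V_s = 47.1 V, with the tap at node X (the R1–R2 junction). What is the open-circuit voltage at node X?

V_th ≈ 24.8 V

Open-circuit (no load on X): V_th = V_s · R2/(R1 + R2) = 47.1 × 10.2/(9.150 + 10.2) = 24.83 V.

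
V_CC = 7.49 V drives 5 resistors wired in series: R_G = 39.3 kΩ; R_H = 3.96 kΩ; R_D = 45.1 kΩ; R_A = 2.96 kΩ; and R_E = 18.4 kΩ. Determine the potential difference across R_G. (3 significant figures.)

ΣR = 39.3 + 3.96 + 45.1 + 2.96 + 18.4 = 109.7 kΩ.
By the voltage-divider rule, V = 7.49 × 39.30/109.7 = 2.683 V.

V ≈ 2.68 V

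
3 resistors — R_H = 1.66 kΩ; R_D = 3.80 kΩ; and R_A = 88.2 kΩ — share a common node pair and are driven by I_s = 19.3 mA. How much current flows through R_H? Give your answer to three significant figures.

ΣG = 1/1.66 + 1/3.80 + 1/88.2 = 0.8769.
By the current-divider rule, I = I_s · G_k/ΣG = 19.3 × 0.6870 = 13.26 mA.

I ≈ 13.3 mA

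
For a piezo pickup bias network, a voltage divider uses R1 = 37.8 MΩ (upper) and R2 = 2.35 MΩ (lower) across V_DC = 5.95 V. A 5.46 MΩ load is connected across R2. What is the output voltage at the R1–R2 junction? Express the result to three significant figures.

V_out ≈ 0.248 V

R2 ‖ R_L = (2.35 × 5.46)/(2.35 + 5.46) = 1.643 MΩ.
Voltage divider with the loaded lower leg: V_out = 5.95 × 1.643/(37.8 + 1.643) = 5.95 × 0.04165 = 0.2478 V.
(Unloaded it would be 0.348 V; the load pulls it down.)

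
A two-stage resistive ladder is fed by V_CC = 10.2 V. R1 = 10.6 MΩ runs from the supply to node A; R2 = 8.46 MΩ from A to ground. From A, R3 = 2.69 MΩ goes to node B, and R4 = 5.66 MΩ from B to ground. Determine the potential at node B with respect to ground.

V_B ≈ 1.96 V

The second stage (R3 + R4 = 8.350 MΩ) loads node A in parallel with R2.
R2 ‖ (R3+R4) = 4.202 MΩ.
First divider: V_A = V_CC · 4.202/(10.6 + 4.202) = 2.896 V.
V_B = V_A × 0.6778 = 1.963 V.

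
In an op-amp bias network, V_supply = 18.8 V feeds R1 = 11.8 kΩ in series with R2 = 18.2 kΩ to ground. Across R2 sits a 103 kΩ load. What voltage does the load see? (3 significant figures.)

V_out ≈ 10.7 V

First combine the lower leg with the load: R2 ‖ R_L = 15.47 kΩ.
Then V_out = V_supply · R2'/(R1 + R2') = 18.8 × 15.47/27.27 = 10.66 V.
(Unloaded it would be 11.4 V; the load pulls it down.)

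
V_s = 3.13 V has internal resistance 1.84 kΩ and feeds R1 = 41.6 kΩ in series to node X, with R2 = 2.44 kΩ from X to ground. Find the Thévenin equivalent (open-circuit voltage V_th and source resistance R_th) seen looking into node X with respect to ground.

R1' = 1.84 + 41.6 = 43.44 kΩ (source resistance + R1).
Open-circuit (no load on X): V_th = V_s · R2/(R1' + R2) = 3.13 × 2.44/(43.44 + 2.44) = 0.1665 V.
Looking into X with the source shorted: R_th = R1'·R2/(R1'+R2) = 43.44 × 2.44/45.88 = 2.310 kΩ.

V_th ≈ 0.166 V, R_th ≈ 2.31 kΩ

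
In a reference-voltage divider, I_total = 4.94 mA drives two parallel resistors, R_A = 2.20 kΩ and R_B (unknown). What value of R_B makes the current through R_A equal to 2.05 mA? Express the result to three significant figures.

In a two-way split, I_A/I_total = R_B/(R_A + R_B).
With f = 0.4150, R_B = R_A · f/(1−f) = 2.20 × 0.7093 = 1.561 kΩ.

R_B ≈ 1.56 kΩ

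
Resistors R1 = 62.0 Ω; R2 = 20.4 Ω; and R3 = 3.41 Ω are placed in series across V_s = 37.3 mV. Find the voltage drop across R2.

V ≈ 8.87 mV

ΣR = 62.0 + 20.4 + 3.41 = 85.81 Ω.
By the voltage-divider rule, V = 37.3 × 20.40/85.81 = 8.867 mV.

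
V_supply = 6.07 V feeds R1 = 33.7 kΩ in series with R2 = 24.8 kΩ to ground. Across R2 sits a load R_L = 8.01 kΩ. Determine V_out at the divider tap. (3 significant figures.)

V_out ≈ 0.924 V

First combine the lower leg with the load: R2 ‖ R_L = 6.054 kΩ.
Voltage divider with the loaded lower leg: V_out = 6.07 × 6.054/(33.7 + 6.054) = 6.07 × 0.1523 = 0.9244 V.
(Unloaded it would be 2.57 V; the load pulls it down.)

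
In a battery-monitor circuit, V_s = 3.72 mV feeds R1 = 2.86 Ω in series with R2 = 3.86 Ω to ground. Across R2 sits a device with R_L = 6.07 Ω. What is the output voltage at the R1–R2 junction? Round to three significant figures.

R2 ‖ R_L = (3.86 × 6.07)/(3.86 + 6.07) = 2.360 Ω.
Voltage divider with the loaded lower leg: V_out = 3.72 × 2.360/(2.86 + 2.360) = 3.72 × 0.4521 = 1.682 mV.

V_out ≈ 1.68 mV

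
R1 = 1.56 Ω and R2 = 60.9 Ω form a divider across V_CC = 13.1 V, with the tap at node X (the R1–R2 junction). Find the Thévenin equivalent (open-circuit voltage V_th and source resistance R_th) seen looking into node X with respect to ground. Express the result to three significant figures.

V_th is the unloaded tap voltage: V_CC · R2/(R1+R2) = 13.1 × 0.9750 = 12.77 V.
Zeroing V_CC shorts the top of R1 to ground, so R_th = R1 ‖ R2 = 1.521 Ω.

V_th ≈ 12.8 V, R_th ≈ 1.52 Ω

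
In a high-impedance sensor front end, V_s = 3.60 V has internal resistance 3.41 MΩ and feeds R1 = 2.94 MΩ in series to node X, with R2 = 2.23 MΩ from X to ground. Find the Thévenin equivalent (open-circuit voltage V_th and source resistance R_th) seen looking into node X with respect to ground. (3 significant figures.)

V_th ≈ 0.936 V, R_th ≈ 1.65 MΩ

R1' = 3.41 + 2.94 = 6.350 MΩ (source resistance + R1).
V_th is the unloaded tap voltage: V_s · R2/(R1'+R2) = 3.60 × 0.2599 = 0.9357 V.
Zeroing V_s shorts the top of R1' to ground, so R_th = R1' ‖ R2 = 1.650 MΩ.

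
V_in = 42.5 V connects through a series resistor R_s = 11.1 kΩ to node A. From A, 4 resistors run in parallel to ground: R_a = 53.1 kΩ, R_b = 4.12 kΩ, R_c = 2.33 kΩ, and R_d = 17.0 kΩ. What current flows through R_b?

Parallel bank: R_p = 1/(1/53.1 + 1/4.12 + 1/2.33 + 1/17.0) = 1.334 kΩ.
Node voltage V_A = V_in · R_p/(R_s + R_p) = 42.5 × 0.1073 = 4.560 V.
I(R_b) = V_A / R_b = 4.560/4.12 = 1.107 mA.

I ≈ 1.11 mA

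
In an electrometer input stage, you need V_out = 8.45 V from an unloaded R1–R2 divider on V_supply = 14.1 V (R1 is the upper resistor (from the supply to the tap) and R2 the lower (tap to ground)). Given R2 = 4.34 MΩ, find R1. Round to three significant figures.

Required fraction k = V_out/V_supply = 0.5993.
So R1 = R2 · (V_supply/V_out − 1) = 4.34 × (14.1/8.45 − 1) = 4.34 × 0.6686 = 2.902 MΩ.

R1 ≈ 2.90 MΩ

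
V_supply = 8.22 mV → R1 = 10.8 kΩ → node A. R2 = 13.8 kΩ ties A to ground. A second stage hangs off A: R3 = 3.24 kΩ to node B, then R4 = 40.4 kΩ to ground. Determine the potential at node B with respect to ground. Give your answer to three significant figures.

Node A sees R2 in parallel with the series input of stage 2, R3 + R4 = 43.64 kΩ.
R2 ‖ (R3+R4) = 10.48 kΩ.
V_A = 8.22 × 10.48/(10.8 + 10.48) = 4.049 mV.
Then the unloaded second divider: V_B = V_A × R4/(R3+R4) = 4.049 × 0.9258 = 3.748 mV.

V_B ≈ 3.75 mV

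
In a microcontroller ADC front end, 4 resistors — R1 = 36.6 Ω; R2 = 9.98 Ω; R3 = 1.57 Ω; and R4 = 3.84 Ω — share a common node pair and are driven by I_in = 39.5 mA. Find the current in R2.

ΣG = 1/36.6 + 1/9.98 + 1/1.57 + 1/3.84 = 1.025.
Current divider: I(R2) = I_in · G_k/ΣG = 39.5 × (0.1002/1.025) = 39.5 × 0.09777 = 3.862 mA.

I ≈ 3.86 mA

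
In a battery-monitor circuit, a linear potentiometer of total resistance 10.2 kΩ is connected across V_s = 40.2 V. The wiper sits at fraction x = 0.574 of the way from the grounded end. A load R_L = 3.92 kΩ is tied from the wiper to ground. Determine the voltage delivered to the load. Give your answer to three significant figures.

V_out ≈ 14.1 V

Split the track: R_lower = x·R_p = 5.855 kΩ, R_upper = (1−x)·R_p = 4.345 kΩ.
R_L loads the lower segment: effective lower R = 2.348 kΩ.
Then V_out = V_s · 2.348/(4.345 + 2.348) = 14.10 V.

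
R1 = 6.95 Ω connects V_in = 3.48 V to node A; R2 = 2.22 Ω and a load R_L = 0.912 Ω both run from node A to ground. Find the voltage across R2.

V_out ≈ 0.296 V

First combine the lower leg with the load: R2 ‖ R_L = 0.6464 Ω.
Voltage divider with the loaded lower leg: V_out = 3.48 × 0.6464/(6.95 + 0.6464) = 3.48 × 0.08510 = 0.2961 V.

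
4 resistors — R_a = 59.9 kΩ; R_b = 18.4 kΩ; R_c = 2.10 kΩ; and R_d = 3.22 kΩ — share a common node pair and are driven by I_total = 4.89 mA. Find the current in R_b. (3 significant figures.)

ΣG = 1/59.9 + 1/18.4 + 1/2.10 + 1/3.22 = 0.8578.
R_b takes the fraction G_k/ΣG = 0.05435/0.8578 = 0.06336, so I = 4.89 × 0.06336 = 0.3098 mA.

I ≈ 0.310 mA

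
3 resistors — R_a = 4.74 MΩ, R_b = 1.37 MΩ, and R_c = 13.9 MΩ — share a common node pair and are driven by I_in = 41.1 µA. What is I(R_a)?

ΣG = 1/4.74 + 1/1.37 + 1/13.9 = 1.013.
R_a takes the fraction G_k/ΣG = 0.2110/1.013 = 0.2083, so I = 41.1 × 0.2083 = 8.561 µA.

I ≈ 8.56 µA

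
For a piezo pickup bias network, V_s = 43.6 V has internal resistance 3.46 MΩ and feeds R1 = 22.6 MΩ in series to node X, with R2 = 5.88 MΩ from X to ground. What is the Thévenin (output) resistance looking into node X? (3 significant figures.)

R_th ≈ 4.80 MΩ

R1' = 3.46 + 22.6 = 26.06 MΩ (source resistance + R1).
Zeroing V_s shorts the top of R1' to ground, so R_th = R1' ‖ R2 = 4.798 MΩ.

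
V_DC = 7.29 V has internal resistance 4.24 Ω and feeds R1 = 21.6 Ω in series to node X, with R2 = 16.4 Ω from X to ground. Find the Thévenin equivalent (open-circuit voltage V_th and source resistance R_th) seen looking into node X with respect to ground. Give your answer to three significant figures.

R1' = 4.24 + 21.6 = 25.84 Ω (source resistance + R1).
Open-circuit (no load on X): V_th = V_DC · R2/(R1' + R2) = 7.29 × 16.4/(25.84 + 16.4) = 2.830 V.
With V_DC suppressed (replaced by a short), R_th = R1' ‖ R2 = (25.84 × 16.4)/(25.84 + 16.4) = 10.03 Ω.

V_th ≈ 2.83 V, R_th ≈ 10.0 Ω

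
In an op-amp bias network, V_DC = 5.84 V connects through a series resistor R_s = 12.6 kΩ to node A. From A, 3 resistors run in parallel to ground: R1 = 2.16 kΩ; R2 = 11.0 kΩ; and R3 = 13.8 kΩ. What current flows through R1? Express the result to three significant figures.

I ≈ 0.304 mA

Combine the parallel branches: R_p = (1/2.16 + 1/11.0 + 1/13.8)⁻¹ = 1.597 kΩ.
Node voltage V_A = V_DC · R_p/(R_s + R_p) = 5.84 × 0.1125 = 0.6568 V.
Branch current I = V_A/R1 = 0.6568/2.16 = 0.3041 mA.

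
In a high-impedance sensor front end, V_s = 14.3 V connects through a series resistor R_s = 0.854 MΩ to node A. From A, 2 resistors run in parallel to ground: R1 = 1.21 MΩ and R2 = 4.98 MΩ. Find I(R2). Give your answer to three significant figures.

I ≈ 1.53 µA

Combine the parallel branches: R_p = (1/1.21 + 1/4.98)⁻¹ = 0.9735 MΩ.
V_A by voltage divider: V_A = 14.3 × 0.9735/(0.854 + 0.9735) = 7.617 V.
Branch current I = V_A/R2 = 7.617/4.98 = 1.530 µA.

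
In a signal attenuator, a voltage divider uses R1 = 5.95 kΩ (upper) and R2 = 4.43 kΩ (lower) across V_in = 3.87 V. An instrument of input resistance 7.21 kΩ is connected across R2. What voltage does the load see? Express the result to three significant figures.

The load sits in parallel with R2, giving an effective lower resistance R2' = R2·R_L/(R2+R_L) = 2.744 kΩ.
Now apply the divider: V_out = 3.87 × 0.3156 = 1.221 V.

V_out ≈ 1.22 V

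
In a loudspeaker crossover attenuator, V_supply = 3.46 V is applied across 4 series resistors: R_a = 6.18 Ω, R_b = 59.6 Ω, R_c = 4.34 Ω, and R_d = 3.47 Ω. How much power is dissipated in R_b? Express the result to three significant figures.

Series current I = V_supply/ΣR = 3.46/73.59 = 0.04702 A.
V(R_b) = I·R = 2.802 V; P = V·I = 2.802 × 0.04702 = 0.1318 W.

P ≈ 0.132 W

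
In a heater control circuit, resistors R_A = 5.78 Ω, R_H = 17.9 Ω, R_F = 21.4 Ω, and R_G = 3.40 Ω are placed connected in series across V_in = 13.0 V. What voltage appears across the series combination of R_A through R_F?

Series total: ΣR = 5.78 + 17.9 + 21.4 + 3.40 = 48.48 Ω.
R_{R_A..R_F} = 5.78 + 17.9 + 21.4 = 45.08 Ω.
V = V_in · R/ΣR = 13.0 × 0.9299 = 12.09 V.

V ≈ 12.1 V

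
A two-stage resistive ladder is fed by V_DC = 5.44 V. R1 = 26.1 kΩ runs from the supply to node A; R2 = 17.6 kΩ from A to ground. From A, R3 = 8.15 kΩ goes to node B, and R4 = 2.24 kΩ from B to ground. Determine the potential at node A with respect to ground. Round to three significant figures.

V_A ≈ 1.09 V

Node A sees R2 in parallel with the series input of stage 2, R3 + R4 = 10.39 kΩ.
Effective lower resistance at A: R2 ‖ 10.39 = 6.533 kΩ.
So V_A = 5.44 × 0.2002 = 1.089 V.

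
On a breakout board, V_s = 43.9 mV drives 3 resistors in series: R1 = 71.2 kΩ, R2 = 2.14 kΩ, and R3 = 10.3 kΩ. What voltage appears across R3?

V ≈ 5.41 mV

Series total: ΣR = 71.2 + 2.14 + 10.3 = 83.64 kΩ.
V = V_s · R/ΣR = 43.9 × 0.1231 = 5.406 mV.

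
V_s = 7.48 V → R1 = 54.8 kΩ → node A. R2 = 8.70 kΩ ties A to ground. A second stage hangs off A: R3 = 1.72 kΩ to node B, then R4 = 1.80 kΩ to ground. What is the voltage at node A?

The second stage (R3 + R4 = 3.520 kΩ) loads node A in parallel with R2.
Effective lower resistance at A: R2 ‖ 3.520 = 2.506 kΩ.
First divider: V_A = V_s · 2.506/(54.8 + 2.506) = 0.3271 V.

V_A ≈ 0.327 V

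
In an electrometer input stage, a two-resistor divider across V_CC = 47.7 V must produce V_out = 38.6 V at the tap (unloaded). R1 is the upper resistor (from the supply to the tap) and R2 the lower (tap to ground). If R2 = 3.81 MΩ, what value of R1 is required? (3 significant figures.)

Required fraction k = V_out/V_CC = 0.8092.
Rearranging, R1 = R2·(1−k)/k = 3.81 × 0.2358 = 0.8982 MΩ.

R1 ≈ 0.898 MΩ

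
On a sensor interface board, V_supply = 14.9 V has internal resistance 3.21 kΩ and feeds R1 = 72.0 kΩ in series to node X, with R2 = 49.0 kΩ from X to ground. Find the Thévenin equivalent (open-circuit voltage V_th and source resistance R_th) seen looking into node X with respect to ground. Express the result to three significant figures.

V_th ≈ 5.88 V, R_th ≈ 29.7 kΩ

R1' = 3.21 + 72.0 = 75.21 kΩ (source resistance + R1).
V_th is the unloaded tap voltage: V_supply · R2/(R1'+R2) = 14.9 × 0.3945 = 5.878 V.
Looking into X with the source shorted: R_th = R1'·R2/(R1'+R2) = 75.21 × 49.0/124.2 = 29.67 kΩ.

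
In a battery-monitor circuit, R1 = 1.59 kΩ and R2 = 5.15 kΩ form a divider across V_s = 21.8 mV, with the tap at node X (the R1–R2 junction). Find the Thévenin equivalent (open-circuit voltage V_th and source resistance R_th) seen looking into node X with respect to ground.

With X open, the divider is unloaded: V_th = 21.8 × 5.15/6.740 = 16.66 mV.
Zeroing V_s shorts the top of R1 to ground, so R_th = R1 ‖ R2 = 1.215 kΩ.

V_th ≈ 16.7 mV, R_th ≈ 1.21 kΩ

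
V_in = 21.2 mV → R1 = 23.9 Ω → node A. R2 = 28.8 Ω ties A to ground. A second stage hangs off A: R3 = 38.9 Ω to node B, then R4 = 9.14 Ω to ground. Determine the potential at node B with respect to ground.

The second stage (R3 + R4 = 48.04 Ω) loads node A in parallel with R2.
R2 ‖ (R3+R4) = 18.01 Ω.
First divider: V_A = V_in · 18.01/(23.9 + 18.01) = 9.109 mV.
Stage 2 is unloaded, so V_B = V_A · R4/(R3+R4) = 9.109 × 9.14/48.04 = 1.733 mV.

V_B ≈ 1.73 mV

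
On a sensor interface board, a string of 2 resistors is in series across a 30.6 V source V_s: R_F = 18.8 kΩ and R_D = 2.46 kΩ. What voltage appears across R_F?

Total series resistance ΣR = 18.8 + 2.46 = 21.26 kΩ.
V = V_s · R/ΣR = 30.6 × 0.8843 = 27.06 V.

V ≈ 27.1 V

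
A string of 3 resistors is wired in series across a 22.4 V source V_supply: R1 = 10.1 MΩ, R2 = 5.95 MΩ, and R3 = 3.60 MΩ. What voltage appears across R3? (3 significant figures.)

V ≈ 4.10 V

Total series resistance ΣR = 10.1 + 5.95 + 3.60 = 19.65 MΩ.
By the voltage-divider rule, V = 22.4 × 3.600/19.65 = 4.104 V.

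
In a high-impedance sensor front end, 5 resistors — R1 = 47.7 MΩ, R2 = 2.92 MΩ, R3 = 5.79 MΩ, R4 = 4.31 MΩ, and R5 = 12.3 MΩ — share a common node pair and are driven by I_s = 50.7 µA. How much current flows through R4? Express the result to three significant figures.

Total conductance ΣG = 1/47.7 + 1/2.92 + 1/5.79 + 1/4.31 + 1/12.3 = 0.8495 (units of 1/MΩ).
R4 takes the fraction G_k/ΣG = 0.2320/0.8495 = 0.2731, so I = 50.7 × 0.2731 = 13.85 µA.

I ≈ 13.8 µA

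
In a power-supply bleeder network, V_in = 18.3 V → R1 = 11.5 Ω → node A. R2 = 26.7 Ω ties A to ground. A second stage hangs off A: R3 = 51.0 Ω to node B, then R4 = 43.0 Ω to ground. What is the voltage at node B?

The second stage (R3 + R4 = 94.00 Ω) loads node A in parallel with R2.
Effective lower resistance at A: R2 ‖ 94.00 = 20.79 Ω.
V_A = 18.3 × 20.79/(11.5 + 20.79) = 11.78 V.
V_B = V_A × 0.4574 = 5.390 V.

V_B ≈ 5.39 V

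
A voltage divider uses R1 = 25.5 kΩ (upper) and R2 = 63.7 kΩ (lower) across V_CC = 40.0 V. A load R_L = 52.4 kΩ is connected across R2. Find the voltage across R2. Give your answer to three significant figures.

V_out ≈ 21.2 V

First combine the lower leg with the load: R2 ‖ R_L = 28.75 kΩ.
Then V_out = V_CC · R2'/(R1 + R2') = 40.0 × 28.75/54.25 = 21.20 V.
(Unloaded it would be 28.6 V; the load pulls it down.)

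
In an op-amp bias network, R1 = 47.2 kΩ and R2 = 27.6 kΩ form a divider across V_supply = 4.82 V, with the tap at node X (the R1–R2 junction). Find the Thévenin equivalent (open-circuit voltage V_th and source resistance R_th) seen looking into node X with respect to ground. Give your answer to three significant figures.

V_th ≈ 1.78 V, R_th ≈ 17.4 kΩ

With X open, the divider is unloaded: V_th = 4.82 × 27.6/74.80 = 1.779 V.
Looking into X with the source shorted: R_th = R1·R2/(R1+R2) = 47.20 × 27.6/74.80 = 17.42 kΩ.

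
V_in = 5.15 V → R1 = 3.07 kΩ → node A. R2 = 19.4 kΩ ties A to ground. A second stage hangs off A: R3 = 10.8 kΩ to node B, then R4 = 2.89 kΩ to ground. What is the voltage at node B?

V_B ≈ 0.786 V

Node A sees R2 in parallel with the series input of stage 2, R3 + R4 = 13.69 kΩ.
R2 ‖ (R3+R4) = 8.026 kΩ.
First divider: V_A = V_in · 8.026/(3.07 + 8.026) = 3.725 V.
Stage 2 is unloaded, so V_B = V_A · R4/(R3+R4) = 3.725 × 2.89/13.69 = 0.7864 V.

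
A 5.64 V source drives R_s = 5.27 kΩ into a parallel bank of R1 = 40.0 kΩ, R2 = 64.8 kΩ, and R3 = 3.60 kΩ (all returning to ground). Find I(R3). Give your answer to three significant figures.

I ≈ 0.585 mA

Parallel bank: R_p = 1/(1/40.0 + 1/64.8 + 1/3.60) = 3.143 kΩ.
V_A = 5.64 × 3.143/8.413 = 2.107 V.
Branch current I = V_A/R3 = 2.107/3.60 = 0.5852 mA.
(Check via current divider: I_total = 0.6704 mA; share G_k/ΣG = 0.8729 → same result.)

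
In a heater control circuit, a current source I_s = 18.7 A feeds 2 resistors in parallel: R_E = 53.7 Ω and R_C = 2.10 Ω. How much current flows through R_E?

I ≈ 0.704 A

For two parallel branches, I_k = I_s · (other R)/(sum of R).
So I = 18.7 × 2.10/55.80 = 0.7038 A.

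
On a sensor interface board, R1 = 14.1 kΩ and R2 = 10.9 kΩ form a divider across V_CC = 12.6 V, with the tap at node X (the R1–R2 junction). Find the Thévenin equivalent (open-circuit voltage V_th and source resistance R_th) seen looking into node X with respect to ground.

V_th ≈ 5.49 V, R_th ≈ 6.15 kΩ

V_th is the unloaded tap voltage: V_CC · R2/(R1+R2) = 12.6 × 0.4360 = 5.494 V.
With V_CC suppressed (replaced by a short), R_th = R1 ‖ R2 = (14.10 × 10.9)/(14.10 + 10.9) = 6.148 kΩ.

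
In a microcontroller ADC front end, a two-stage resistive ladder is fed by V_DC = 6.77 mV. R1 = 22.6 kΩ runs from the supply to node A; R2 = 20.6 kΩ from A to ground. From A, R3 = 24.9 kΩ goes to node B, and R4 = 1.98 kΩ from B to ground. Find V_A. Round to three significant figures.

V_A ≈ 2.30 mV

Node A sees R2 in parallel with the series input of stage 2, R3 + R4 = 26.88 kΩ.
Effective lower resistance at A: R2 ‖ 26.88 = 11.66 kΩ.
So V_A = 6.77 × 0.3404 = 2.304 mV.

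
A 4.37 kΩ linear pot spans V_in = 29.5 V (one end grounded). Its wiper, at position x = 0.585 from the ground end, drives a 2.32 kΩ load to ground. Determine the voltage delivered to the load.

V_out ≈ 11.8 V

Lower segment x·R_p = 2.556 kΩ; upper segment (1−x)·R_p = 1.814 kΩ.
R_L loads the lower segment: effective lower R = 1.216 kΩ.
V_out = 29.5 × 1.216/(1.814 + 1.216) = 11.84 V.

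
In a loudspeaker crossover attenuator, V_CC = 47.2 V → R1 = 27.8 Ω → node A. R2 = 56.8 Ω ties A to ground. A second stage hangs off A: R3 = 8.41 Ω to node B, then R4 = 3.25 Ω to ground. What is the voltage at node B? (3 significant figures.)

Node A sees R2 in parallel with the series input of stage 2, R3 + R4 = 11.66 Ω.
R2 ‖ (R3+R4) = 9.674 Ω.
First divider: V_A = V_CC · 9.674/(27.8 + 9.674) = 12.18 V.
Stage 2 is unloaded, so V_B = V_A · R4/(R3+R4) = 12.18 × 3.25/11.66 = 3.396 V.

V_B ≈ 3.40 V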